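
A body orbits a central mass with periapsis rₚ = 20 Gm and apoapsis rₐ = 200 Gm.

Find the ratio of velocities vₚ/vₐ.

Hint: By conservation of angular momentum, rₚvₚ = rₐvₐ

Convert to SI: rₚ = 20 Gm = 2e+10 m; rₐ = 200 Gm = 2e+11 m.
Conservation of angular momentum gives rₚvₚ = rₐvₐ, so vₚ/vₐ = rₐ/rₚ.
vₚ/vₐ = 2e+11 / 2e+10 ≈ 10.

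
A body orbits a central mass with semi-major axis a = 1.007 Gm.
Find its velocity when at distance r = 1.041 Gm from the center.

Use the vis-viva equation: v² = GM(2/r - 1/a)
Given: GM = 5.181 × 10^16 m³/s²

Convert to SI: a = 1.007 Gm = 1.007e+09 m; r = 1.041 Gm = 1.041e+09 m.
Vis-viva: v = √(GM · (2/r − 1/a)).
2/r − 1/a = 2/1.041e+09 − 1/1.007e+09 = 9.28181e-10 m⁻¹.
v = √(5.181e+16 · 9.28181e-10) m/s ≈ 6935 m/s = 6.935 km/s.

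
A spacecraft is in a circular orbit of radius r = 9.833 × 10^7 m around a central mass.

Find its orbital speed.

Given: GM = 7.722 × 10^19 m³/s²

For a circular orbit, gravity supplies the centripetal force, so v = √(GM / r).
v = √(7.722e+19 / 9.833e+07) m/s ≈ 8.862e+05 m/s = 886.2 km/s.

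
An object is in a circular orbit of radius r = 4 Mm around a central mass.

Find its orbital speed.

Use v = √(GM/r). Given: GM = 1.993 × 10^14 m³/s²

Convert to SI: r = 4 Mm = 4e+06 m.
For a circular orbit, gravity supplies the centripetal force, so v = √(GM / r).
v = √(1.993e+14 / 4e+06) m/s ≈ 7059 m/s = 7.059 km/s.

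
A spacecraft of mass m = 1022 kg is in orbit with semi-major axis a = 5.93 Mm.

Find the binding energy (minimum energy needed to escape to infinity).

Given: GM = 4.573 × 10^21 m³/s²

Convert to SI: a = 5.93 Mm = 5.93e+06 m.
Total orbital energy is E = −GMm/(2a); binding energy is E_bind = −E = GMm/(2a).
E_bind = 4.573e+21 · 1022 / (2 · 5.93e+06) J ≈ 3.941e+17 J = 394.1 PJ.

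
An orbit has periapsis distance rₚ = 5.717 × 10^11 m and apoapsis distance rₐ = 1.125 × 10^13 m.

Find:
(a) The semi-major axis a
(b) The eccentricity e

(a) a = (rₚ + rₐ) / 2 = (5.717e+11 + 1.125e+13) / 2 ≈ 5.911e+12 m = 5.911 × 10^12 m.
(b) e = (rₐ − rₚ) / (rₐ + rₚ) = (1.125e+13 − 5.717e+11) / (1.125e+13 + 5.717e+11) ≈ 0.9033.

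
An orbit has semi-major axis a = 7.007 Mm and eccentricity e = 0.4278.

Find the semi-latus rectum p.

Convert to SI: a = 7.007 Mm = 7.007e+06 m.
p = a (1 − e²).
p = 7.007e+06 · (1 − (0.4278)²) = 7.007e+06 · 0.816987 ≈ 5.725e+06 m = 5.725 Mm.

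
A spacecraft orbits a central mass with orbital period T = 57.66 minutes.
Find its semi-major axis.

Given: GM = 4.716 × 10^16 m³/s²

Convert to SI: T = 57.66 minutes = 3459.6 s.
Invert Kepler's third law: a = (GM · T² / (4π²))^(1/3).
Substituting T = 3459.6 s and GM = 4.716e+16 m³/s²:
a = (4.716e+16 · (3459.6)² / (4π²))^(1/3) m
a ≈ 2.427e+07 m = 2.427 × 10^7 m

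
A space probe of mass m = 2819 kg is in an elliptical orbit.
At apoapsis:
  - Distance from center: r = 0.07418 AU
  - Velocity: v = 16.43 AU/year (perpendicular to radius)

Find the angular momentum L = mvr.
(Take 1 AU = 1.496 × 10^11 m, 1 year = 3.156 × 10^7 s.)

Convert to SI: r = 0.07418 AU = 1.10973e+10 m; v = 16.43 AU/year = 77881.1 m/s.
Since v is perpendicular to r, L = m · v · r.
L = 2819 · 77881.1 · 1.10973e+10 kg·m²/s ≈ 2.436e+18 kg·m²/s.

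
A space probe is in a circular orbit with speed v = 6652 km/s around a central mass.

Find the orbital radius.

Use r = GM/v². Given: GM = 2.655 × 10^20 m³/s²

Convert to SI: v = 6652 km/s = 6.652e+06 m/s.
For a circular orbit, v² = GM / r, so r = GM / v².
r = 2.655e+20 / (6.652e+06)² m ≈ 6e+06 m = 6 Mm.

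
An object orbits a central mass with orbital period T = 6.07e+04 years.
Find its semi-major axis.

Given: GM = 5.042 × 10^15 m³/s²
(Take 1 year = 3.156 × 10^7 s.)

Convert to SI: T = 6.07e+04 years = 1.91569e+12 s.
Invert Kepler's third law: a = (GM · T² / (4π²))^(1/3).
Substituting T = 1.91569e+12 s and GM = 5.042e+15 m³/s²:
a = (5.042e+15 · (1.91569e+12)² / (4π²))^(1/3) m
a ≈ 7.768e+12 m = 7.768 Tm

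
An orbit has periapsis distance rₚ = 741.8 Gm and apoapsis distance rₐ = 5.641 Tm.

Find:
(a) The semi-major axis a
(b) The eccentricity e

Convert to SI: rₚ = 741.8 Gm = 7.418e+11 m; rₐ = 5.641 Tm = 5.641e+12 m.
(a) a = (rₚ + rₐ) / 2 = (7.418e+11 + 5.641e+12) / 2 ≈ 3.191e+12 m = 3.191 Tm.
(b) e = (rₐ − rₚ) / (rₐ + rₚ) = (5.641e+12 − 7.418e+11) / (5.641e+12 + 7.418e+11) ≈ 0.7676.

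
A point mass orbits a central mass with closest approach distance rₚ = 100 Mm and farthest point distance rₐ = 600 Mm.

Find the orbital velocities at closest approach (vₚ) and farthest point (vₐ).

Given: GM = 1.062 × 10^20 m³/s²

Convert to SI: rₚ = 100 Mm = 1e+08 m; rₐ = 600 Mm = 6e+08 m.
Use the vis-viva equation v² = GM(2/r − 1/a) with a = (rₚ + rₐ)/2 = (1e+08 + 6e+08)/2 = 3.5e+08 m.
vₚ = √(GM · (2/rₚ − 1/a)) = √(1.062e+20 · (2/1e+08 − 1/3.5e+08)) m/s ≈ 1.349e+06 m/s = 1349 km/s.
vₐ = √(GM · (2/rₐ − 1/a)) = √(1.062e+20 · (2/6e+08 − 1/3.5e+08)) m/s ≈ 2.249e+05 m/s = 224.9 km/s.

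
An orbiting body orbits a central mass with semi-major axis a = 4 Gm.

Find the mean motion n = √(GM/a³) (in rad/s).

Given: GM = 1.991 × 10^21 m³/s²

Convert to SI: a = 4 Gm = 4e+09 m.
n = √(GM / a³).
n = √(1.991e+21 / (4e+09)³) rad/s ≈ 0.0001764 rad/s.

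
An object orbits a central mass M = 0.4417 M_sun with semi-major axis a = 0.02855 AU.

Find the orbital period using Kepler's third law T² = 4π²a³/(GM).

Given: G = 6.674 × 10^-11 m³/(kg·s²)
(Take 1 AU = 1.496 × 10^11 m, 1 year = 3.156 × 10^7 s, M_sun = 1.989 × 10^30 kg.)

Convert to SI: a = 0.02855 AU = 4.27108e+09 m; M = 0.4417 M_sun = 8.78541e+29 kg.
GM = G · M = 6.674e-11 · 8.78541e+29 = 5.86338e+19 m³/s².
Kepler's third law: T = 2π √(a³ / GM).
Substituting a = 4.27108e+09 m and GM = 5.86338e+19 m³/s²:
T = 2π √((4.27108e+09)³ / 5.86338e+19) s
T ≈ 2.29e+05 s = 0.007257 years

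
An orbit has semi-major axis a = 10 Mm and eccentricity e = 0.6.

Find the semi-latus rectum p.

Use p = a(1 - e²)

Convert to SI: a = 10 Mm = 1e+07 m.
p = a (1 − e²).
p = 1e+07 · (1 − (0.6)²) = 1e+07 · 0.64 ≈ 6.4e+06 m = 6.4 Mm.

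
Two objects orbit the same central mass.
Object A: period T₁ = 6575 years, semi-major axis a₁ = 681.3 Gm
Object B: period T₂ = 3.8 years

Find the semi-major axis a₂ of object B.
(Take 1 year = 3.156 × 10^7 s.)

Convert to SI: T₁ = 6575 years = 2.07507e+11 s; a₁ = 681.3 Gm = 6.813e+11 m; T₂ = 3.8 years = 1.19928e+08 s.
Kepler's third law: (T₁/T₂)² = (a₁/a₂)³ ⇒ a₂ = a₁ · (T₂/T₁)^(2/3).
T₂/T₁ = 1.19928e+08 / 2.07507e+11 = 0.000577947.
a₂ = 6.813e+11 · (0.000577947)^(2/3) m ≈ 4.727e+09 m = 4.727 Gm.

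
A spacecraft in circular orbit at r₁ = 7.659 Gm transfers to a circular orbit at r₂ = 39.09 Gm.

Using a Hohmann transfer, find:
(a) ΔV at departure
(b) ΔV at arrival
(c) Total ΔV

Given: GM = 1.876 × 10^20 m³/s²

Convert to SI: r₁ = 7.659 Gm = 7.659e+09 m; r₂ = 39.09 Gm = 3.909e+10 m.
Transfer semi-major axis: a_t = (r₁ + r₂)/2 = (7.659e+09 + 3.909e+10)/2 = 2.33745e+10 m.
Circular speeds: v₁ = √(GM/r₁) = 156506 m/s, v₂ = √(GM/r₂) = 69276.1 m/s.
Transfer speeds (vis-viva v² = GM(2/r − 1/a_t)): v₁ᵗ = 202391 m/s, v₂ᵗ = 39655 m/s.
(a) ΔV₁ = |v₁ᵗ − v₁| ≈ 4.589e+04 m/s = 45.89 km/s.
(b) ΔV₂ = |v₂ − v₂ᵗ| ≈ 2.962e+04 m/s = 29.62 km/s.
(c) ΔV_total = ΔV₁ + ΔV₂ ≈ 7.551e+04 m/s = 75.51 km/s.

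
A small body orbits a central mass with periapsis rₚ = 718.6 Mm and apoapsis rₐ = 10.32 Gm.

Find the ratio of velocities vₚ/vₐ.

Convert to SI: rₚ = 718.6 Mm = 7.186e+08 m; rₐ = 10.32 Gm = 1.032e+10 m.
Conservation of angular momentum gives rₚvₚ = rₐvₐ, so vₚ/vₐ = rₐ/rₚ.
vₚ/vₐ = 1.032e+10 / 7.186e+08 ≈ 14.36.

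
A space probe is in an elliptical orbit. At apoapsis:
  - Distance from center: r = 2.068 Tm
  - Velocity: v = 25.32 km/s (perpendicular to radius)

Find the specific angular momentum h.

Convert to SI: r = 2.068 Tm = 2.068e+12 m; v = 25.32 km/s = 25320 m/s.
With v perpendicular to r, h = r · v.
h = 2.068e+12 · 25320 m²/s ≈ 5.236e+16 m²/s.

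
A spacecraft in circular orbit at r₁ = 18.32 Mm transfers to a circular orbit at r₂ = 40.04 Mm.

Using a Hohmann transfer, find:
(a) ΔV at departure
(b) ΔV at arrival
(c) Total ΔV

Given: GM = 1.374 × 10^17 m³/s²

Convert to SI: r₁ = 18.32 Mm = 1.832e+07 m; r₂ = 40.04 Mm = 4.004e+07 m.
Transfer semi-major axis: a_t = (r₁ + r₂)/2 = (1.832e+07 + 4.004e+07)/2 = 2.918e+07 m.
Circular speeds: v₁ = √(GM/r₁) = 86602.5 m/s, v₂ = √(GM/r₂) = 58579.6 m/s.
Transfer speeds (vis-viva v² = GM(2/r − 1/a_t)): v₁ᵗ = 101446 m/s, v₂ᵗ = 46415.9 m/s.
(a) ΔV₁ = |v₁ᵗ − v₁| ≈ 1.484e+04 m/s = 14.84 km/s.
(b) ΔV₂ = |v₂ − v₂ᵗ| ≈ 1.216e+04 m/s = 12.16 km/s.
(c) ΔV_total = ΔV₁ + ΔV₂ ≈ 2.701e+04 m/s = 27.01 km/s.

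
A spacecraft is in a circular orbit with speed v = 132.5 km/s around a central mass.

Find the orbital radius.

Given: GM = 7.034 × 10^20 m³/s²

Convert to SI: v = 132.5 km/s = 132500 m/s.
For a circular orbit, v² = GM / r, so r = GM / v².
r = 7.034e+20 / (132500)² m ≈ 4.007e+10 m = 40.07 Gm.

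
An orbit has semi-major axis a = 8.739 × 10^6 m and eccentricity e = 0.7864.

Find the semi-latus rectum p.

p = a (1 − e²).
p = 8.739e+06 · (1 − (0.7864)²) = 8.739e+06 · 0.381575 ≈ 3.335e+06 m = 3.335 × 10^6 m.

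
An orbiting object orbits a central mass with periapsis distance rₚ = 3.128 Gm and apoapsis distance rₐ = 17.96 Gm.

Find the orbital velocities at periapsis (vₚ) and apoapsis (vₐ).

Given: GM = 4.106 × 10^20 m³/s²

Convert to SI: rₚ = 3.128 Gm = 3.128e+09 m; rₐ = 17.96 Gm = 1.796e+10 m.
Use the vis-viva equation v² = GM(2/r − 1/a) with a = (rₚ + rₐ)/2 = (3.128e+09 + 1.796e+10)/2 = 1.0544e+10 m.
vₚ = √(GM · (2/rₚ − 1/a)) = √(4.106e+20 · (2/3.128e+09 − 1/1.0544e+10)) m/s ≈ 4.729e+05 m/s = 472.9 km/s.
vₐ = √(GM · (2/rₐ − 1/a)) = √(4.106e+20 · (2/1.796e+10 − 1/1.0544e+10)) m/s ≈ 8.235e+04 m/s = 82.35 km/s.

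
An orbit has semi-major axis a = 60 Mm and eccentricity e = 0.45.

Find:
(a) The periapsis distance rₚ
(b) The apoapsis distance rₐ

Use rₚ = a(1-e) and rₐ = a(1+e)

Convert to SI: a = 60 Mm = 6e+07 m.
(a) rₚ = a(1 − e) = 6e+07 · (1 − 0.45) = 6e+07 · 0.55 ≈ 3.3e+07 m = 33 Mm.
(b) rₐ = a(1 + e) = 6e+07 · (1 + 0.45) = 6e+07 · 1.45 ≈ 8.7e+07 m = 87 Mm.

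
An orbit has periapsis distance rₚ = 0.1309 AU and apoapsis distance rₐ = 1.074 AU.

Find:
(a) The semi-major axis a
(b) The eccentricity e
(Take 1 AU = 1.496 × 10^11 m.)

Convert to SI: rₚ = 0.1309 AU = 1.95826e+10 m; rₐ = 1.074 AU = 1.6067e+11 m.
(a) a = (rₚ + rₐ) / 2 = (1.95826e+10 + 1.6067e+11) / 2 ≈ 9.013e+10 m = 0.6025 AU.
(b) e = (rₐ − rₚ) / (rₐ + rₚ) = (1.6067e+11 − 1.95826e+10) / (1.6067e+11 + 1.95826e+10) ≈ 0.7827.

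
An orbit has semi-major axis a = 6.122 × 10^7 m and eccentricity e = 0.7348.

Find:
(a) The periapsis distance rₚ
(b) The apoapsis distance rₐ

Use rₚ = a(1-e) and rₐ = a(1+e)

(a) rₚ = a(1 − e) = 6.122e+07 · (1 − 0.7348) = 6.122e+07 · 0.2652 ≈ 1.624e+07 m = 1.624 × 10^7 m.
(b) rₐ = a(1 + e) = 6.122e+07 · (1 + 0.7348) = 6.122e+07 · 1.7348 ≈ 1.062e+08 m = 1.062 × 10^8 m.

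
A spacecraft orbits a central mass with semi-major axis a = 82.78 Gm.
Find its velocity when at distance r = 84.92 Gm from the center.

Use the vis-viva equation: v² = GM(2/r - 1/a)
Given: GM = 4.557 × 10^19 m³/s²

Convert to SI: a = 82.78 Gm = 8.278e+10 m; r = 84.92 Gm = 8.492e+10 m.
Vis-viva: v = √(GM · (2/r − 1/a)).
2/r − 1/a = 2/8.492e+10 − 1/8.278e+10 = 1.14714e-11 m⁻¹.
v = √(4.557e+19 · 1.14714e-11) m/s ≈ 2.286e+04 m/s = 22.86 km/s.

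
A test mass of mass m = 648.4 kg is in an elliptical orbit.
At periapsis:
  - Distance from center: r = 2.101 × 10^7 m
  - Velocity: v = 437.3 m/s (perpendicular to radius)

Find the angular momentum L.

Since v is perpendicular to r, L = m · v · r.
L = 648.4 · 437.3 · 2.101e+07 kg·m²/s ≈ 5.957e+12 kg·m²/s.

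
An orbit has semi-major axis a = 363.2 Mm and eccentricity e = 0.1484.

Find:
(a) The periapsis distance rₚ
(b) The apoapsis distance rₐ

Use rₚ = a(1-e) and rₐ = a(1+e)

Convert to SI: a = 363.2 Mm = 3.632e+08 m.
(a) rₚ = a(1 − e) = 3.632e+08 · (1 − 0.1484) = 3.632e+08 · 0.8516 ≈ 3.093e+08 m = 309.3 Mm.
(b) rₐ = a(1 + e) = 3.632e+08 · (1 + 0.1484) = 3.632e+08 · 1.1484 ≈ 4.171e+08 m = 417.1 Mm.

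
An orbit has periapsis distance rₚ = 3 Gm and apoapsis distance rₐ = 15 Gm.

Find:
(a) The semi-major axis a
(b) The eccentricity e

Convert to SI: rₚ = 3 Gm = 3e+09 m; rₐ = 15 Gm = 1.5e+10 m.
(a) a = (rₚ + rₐ) / 2 = (3e+09 + 1.5e+10) / 2 ≈ 9e+09 m = 9 Gm.
(b) e = (rₐ − rₚ) / (rₐ + rₚ) = (1.5e+10 − 3e+09) / (1.5e+10 + 3e+09) ≈ 0.6667.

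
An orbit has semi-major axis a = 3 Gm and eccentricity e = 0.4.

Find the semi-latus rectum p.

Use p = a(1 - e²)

Convert to SI: a = 3 Gm = 3e+09 m.
p = a (1 − e²).
p = 3e+09 · (1 − (0.4)²) = 3e+09 · 0.84 ≈ 2.52e+09 m = 2.52 Gm.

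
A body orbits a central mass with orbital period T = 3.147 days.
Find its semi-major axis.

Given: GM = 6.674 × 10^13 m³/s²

Convert to SI: T = 3.147 days = 271901 s.
Invert Kepler's third law: a = (GM · T² / (4π²))^(1/3).
Substituting T = 271901 s and GM = 6.674e+13 m³/s²:
a = (6.674e+13 · (271901)² / (4π²))^(1/3) m
a ≈ 5e+07 m = 50 Mm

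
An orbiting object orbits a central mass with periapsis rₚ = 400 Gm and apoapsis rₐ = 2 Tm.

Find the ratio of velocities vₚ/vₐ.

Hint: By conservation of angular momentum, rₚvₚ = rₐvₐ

Convert to SI: rₚ = 400 Gm = 4e+11 m; rₐ = 2 Tm = 2e+12 m.
Conservation of angular momentum gives rₚvₚ = rₐvₐ, so vₚ/vₐ = rₐ/rₚ.
vₚ/vₐ = 2e+12 / 4e+11 ≈ 5.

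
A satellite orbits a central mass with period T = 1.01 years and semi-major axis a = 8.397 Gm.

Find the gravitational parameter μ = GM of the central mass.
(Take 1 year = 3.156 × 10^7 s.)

Convert to SI: T = 1.01 years = 3.18756e+07 s; a = 8.397 Gm = 8.397e+09 m.
GM = 4π² · a³ / T².
GM = 4π² · (8.397e+09)³ / (3.18756e+07)² m³/s² ≈ 2.3e+16 m³/s² = 2.3 × 10^16 m³/s².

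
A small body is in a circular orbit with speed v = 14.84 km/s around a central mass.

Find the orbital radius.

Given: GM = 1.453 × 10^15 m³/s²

Convert to SI: v = 14.84 km/s = 14840 m/s.
For a circular orbit, v² = GM / r, so r = GM / v².
r = 1.453e+15 / (14840)² m ≈ 6.598e+06 m = 6.598 Mm.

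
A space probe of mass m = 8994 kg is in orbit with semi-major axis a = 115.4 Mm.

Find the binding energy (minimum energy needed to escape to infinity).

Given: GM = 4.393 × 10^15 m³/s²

Convert to SI: a = 115.4 Mm = 1.154e+08 m.
Total orbital energy is E = −GMm/(2a); binding energy is E_bind = −E = GMm/(2a).
E_bind = 4.393e+15 · 8994 / (2 · 1.154e+08) J ≈ 1.712e+11 J = 171.2 GJ.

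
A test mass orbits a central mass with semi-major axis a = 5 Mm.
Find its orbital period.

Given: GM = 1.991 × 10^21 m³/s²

Convert to SI: a = 5 Mm = 5e+06 m.
Kepler's third law: T = 2π √(a³ / GM).
Substituting a = 5e+06 m and GM = 1.991e+21 m³/s²:
T = 2π √((5e+06)³ / 1.991e+21) s
T ≈ 1.574 s = 1.574 seconds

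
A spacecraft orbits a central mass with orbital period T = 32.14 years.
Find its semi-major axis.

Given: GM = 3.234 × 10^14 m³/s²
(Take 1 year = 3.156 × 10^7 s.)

Convert to SI: T = 32.14 years = 1.01434e+09 s.
Invert Kepler's third law: a = (GM · T² / (4π²))^(1/3).
Substituting T = 1.01434e+09 s and GM = 3.234e+14 m³/s²:
a = (3.234e+14 · (1.01434e+09)² / (4π²))^(1/3) m
a ≈ 2.035e+10 m = 20.35 Gm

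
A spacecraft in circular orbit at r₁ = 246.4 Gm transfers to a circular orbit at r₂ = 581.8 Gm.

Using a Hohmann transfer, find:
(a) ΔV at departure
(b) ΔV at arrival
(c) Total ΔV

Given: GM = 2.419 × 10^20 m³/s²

Convert to SI: r₁ = 246.4 Gm = 2.464e+11 m; r₂ = 581.8 Gm = 5.818e+11 m.
Transfer semi-major axis: a_t = (r₁ + r₂)/2 = (2.464e+11 + 5.818e+11)/2 = 4.141e+11 m.
Circular speeds: v₁ = √(GM/r₁) = 31332.7 m/s, v₂ = √(GM/r₂) = 20390.7 m/s.
Transfer speeds (vis-viva v² = GM(2/r − 1/a_t)): v₁ᵗ = 37139.1 m/s, v₂ᵗ = 15728.9 m/s.
(a) ΔV₁ = |v₁ᵗ − v₁| ≈ 5806 m/s = 5.806 km/s.
(b) ΔV₂ = |v₂ − v₂ᵗ| ≈ 4662 m/s = 4.662 km/s.
(c) ΔV_total = ΔV₁ + ΔV₂ ≈ 1.047e+04 m/s = 10.47 km/s.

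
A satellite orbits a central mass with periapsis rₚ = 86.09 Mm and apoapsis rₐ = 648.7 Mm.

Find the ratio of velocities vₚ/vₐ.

Convert to SI: rₚ = 86.09 Mm = 8.609e+07 m; rₐ = 648.7 Mm = 6.487e+08 m.
Conservation of angular momentum gives rₚvₚ = rₐvₐ, so vₚ/vₐ = rₐ/rₚ.
vₚ/vₐ = 6.487e+08 / 8.609e+07 ≈ 7.535.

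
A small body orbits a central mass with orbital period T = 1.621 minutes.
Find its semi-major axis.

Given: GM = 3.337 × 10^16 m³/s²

Convert to SI: T = 1.621 minutes = 97.26 s.
Invert Kepler's third law: a = (GM · T² / (4π²))^(1/3).
Substituting T = 97.26 s and GM = 3.337e+16 m³/s²:
a = (3.337e+16 · (97.26)² / (4π²))^(1/3) m
a ≈ 2e+06 m = 2 Mm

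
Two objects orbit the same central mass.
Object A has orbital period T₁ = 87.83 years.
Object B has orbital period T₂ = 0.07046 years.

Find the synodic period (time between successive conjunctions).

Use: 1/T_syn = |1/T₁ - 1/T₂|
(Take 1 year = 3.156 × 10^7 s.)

Convert to SI: T₁ = 87.83 years = 2.77191e+09 s; T₂ = 0.07046 years = 2.22372e+06 s.
T_syn = |T₁ · T₂ / (T₁ − T₂)|.
T_syn = |2.77191e+09 · 2.22372e+06 / (2.77191e+09 − 2.22372e+06)| s ≈ 2.226e+06 s = 0.07052 years.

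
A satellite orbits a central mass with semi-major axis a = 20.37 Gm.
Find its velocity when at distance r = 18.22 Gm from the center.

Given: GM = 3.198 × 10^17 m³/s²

Convert to SI: a = 20.37 Gm = 2.037e+10 m; r = 18.22 Gm = 1.822e+10 m.
Vis-viva: v = √(GM · (2/r − 1/a)).
2/r − 1/a = 2/1.822e+10 − 1/2.037e+10 = 6.06777e-11 m⁻¹.
v = √(3.198e+17 · 6.06777e-11) m/s ≈ 4405 m/s = 4.405 km/s.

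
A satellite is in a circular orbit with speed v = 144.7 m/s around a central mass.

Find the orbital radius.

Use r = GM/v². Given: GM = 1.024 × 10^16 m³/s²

For a circular orbit, v² = GM / r, so r = GM / v².
r = 1.024e+16 / (144.7)² m ≈ 4.891e+11 m = 489.1 Gm.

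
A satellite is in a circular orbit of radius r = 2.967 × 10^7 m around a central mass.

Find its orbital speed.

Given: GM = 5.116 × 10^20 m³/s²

For a circular orbit, gravity supplies the centripetal force, so v = √(GM / r).
v = √(5.116e+20 / 2.967e+07) m/s ≈ 4.152e+06 m/s = 4152 km/s.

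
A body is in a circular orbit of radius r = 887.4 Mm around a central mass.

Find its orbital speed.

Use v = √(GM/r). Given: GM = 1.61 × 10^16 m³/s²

Convert to SI: r = 887.4 Mm = 8.874e+08 m.
For a circular orbit, gravity supplies the centripetal force, so v = √(GM / r).
v = √(1.61e+16 / 8.874e+08) m/s ≈ 4259 m/s = 4.259 km/s.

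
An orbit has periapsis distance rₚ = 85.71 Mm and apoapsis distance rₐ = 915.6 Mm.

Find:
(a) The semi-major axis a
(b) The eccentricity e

Convert to SI: rₚ = 85.71 Mm = 8.571e+07 m; rₐ = 915.6 Mm = 9.156e+08 m.
(a) a = (rₚ + rₐ) / 2 = (8.571e+07 + 9.156e+08) / 2 ≈ 5.007e+08 m = 500.7 Mm.
(b) e = (rₐ − rₚ) / (rₐ + rₚ) = (9.156e+08 − 8.571e+07) / (9.156e+08 + 8.571e+07) ≈ 0.8288.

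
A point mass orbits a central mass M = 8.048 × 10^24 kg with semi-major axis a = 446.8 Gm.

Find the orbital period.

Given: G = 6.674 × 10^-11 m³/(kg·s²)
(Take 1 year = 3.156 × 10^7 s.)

Convert to SI: a = 446.8 Gm = 4.468e+11 m.
GM = G · M = 6.674e-11 · 8.048e+24 = 5.37124e+14 m³/s².
Kepler's third law: T = 2π √(a³ / GM).
Substituting a = 4.468e+11 m and GM = 5.37124e+14 m³/s²:
T = 2π √((4.468e+11)³ / 5.37124e+14) s
T ≈ 8.097e+10 s = 2566 years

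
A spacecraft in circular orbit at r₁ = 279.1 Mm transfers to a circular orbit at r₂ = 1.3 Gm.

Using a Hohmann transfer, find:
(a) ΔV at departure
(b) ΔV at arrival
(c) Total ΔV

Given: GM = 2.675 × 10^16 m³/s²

Convert to SI: r₁ = 279.1 Mm = 2.791e+08 m; r₂ = 1.3 Gm = 1.3e+09 m.
Transfer semi-major axis: a_t = (r₁ + r₂)/2 = (2.791e+08 + 1.3e+09)/2 = 7.8955e+08 m.
Circular speeds: v₁ = √(GM/r₁) = 9789.98 m/s, v₂ = √(GM/r₂) = 4536.18 m/s.
Transfer speeds (vis-viva v² = GM(2/r − 1/a_t)): v₁ᵗ = 12562.1 m/s, v₂ᵗ = 2697 m/s.
(a) ΔV₁ = |v₁ᵗ − v₁| ≈ 2772 m/s = 2.772 km/s.
(b) ΔV₂ = |v₂ − v₂ᵗ| ≈ 1839 m/s = 1.839 km/s.
(c) ΔV_total = ΔV₁ + ΔV₂ ≈ 4611 m/s = 4.611 km/s.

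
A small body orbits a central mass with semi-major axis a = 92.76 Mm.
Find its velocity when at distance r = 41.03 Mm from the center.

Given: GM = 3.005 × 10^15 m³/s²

Convert to SI: a = 92.76 Mm = 9.276e+07 m; r = 41.03 Mm = 4.103e+07 m.
Vis-viva: v = √(GM · (2/r − 1/a)).
2/r − 1/a = 2/4.103e+07 − 1/9.276e+07 = 3.79643e-08 m⁻¹.
v = √(3.005e+15 · 3.79643e-08) m/s ≈ 1.068e+04 m/s = 10.68 km/s.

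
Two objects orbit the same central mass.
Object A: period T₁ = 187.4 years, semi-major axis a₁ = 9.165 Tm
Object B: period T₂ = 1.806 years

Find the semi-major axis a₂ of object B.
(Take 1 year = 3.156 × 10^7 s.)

Convert to SI: T₁ = 187.4 years = 5.91434e+09 s; a₁ = 9.165 Tm = 9.165e+12 m; T₂ = 1.806 years = 5.69974e+07 s.
Kepler's third law: (T₁/T₂)² = (a₁/a₂)³ ⇒ a₂ = a₁ · (T₂/T₁)^(2/3).
T₂/T₁ = 5.69974e+07 / 5.91434e+09 = 0.00963714.
a₂ = 9.165e+12 · (0.00963714)^(2/3) m ≈ 4.15e+11 m = 415 Gm.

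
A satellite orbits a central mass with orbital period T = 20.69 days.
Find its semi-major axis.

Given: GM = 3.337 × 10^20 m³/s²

Convert to SI: T = 20.69 days = 1.78762e+06 s.
Invert Kepler's third law: a = (GM · T² / (4π²))^(1/3).
Substituting T = 1.78762e+06 s and GM = 3.337e+20 m³/s²:
a = (3.337e+20 · (1.78762e+06)² / (4π²))^(1/3) m
a ≈ 3e+10 m = 30 Gm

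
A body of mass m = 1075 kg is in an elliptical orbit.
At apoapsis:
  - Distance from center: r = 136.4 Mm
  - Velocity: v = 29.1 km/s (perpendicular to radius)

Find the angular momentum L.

Convert to SI: r = 136.4 Mm = 1.364e+08 m; v = 29.1 km/s = 29100 m/s.
Since v is perpendicular to r, L = m · v · r.
L = 1075 · 29100 · 1.364e+08 kg·m²/s ≈ 4.267e+15 kg·m²/s.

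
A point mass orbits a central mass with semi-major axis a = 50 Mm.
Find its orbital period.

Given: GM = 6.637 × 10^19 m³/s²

Convert to SI: a = 50 Mm = 5e+07 m.
Kepler's third law: T = 2π √(a³ / GM).
Substituting a = 5e+07 m and GM = 6.637e+19 m³/s²:
T = 2π √((5e+07)³ / 6.637e+19) s
T ≈ 272.7 s = 4.545 minutes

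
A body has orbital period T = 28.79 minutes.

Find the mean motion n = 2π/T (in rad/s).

Convert to SI: T = 28.79 minutes = 1727.4 s.
n = 2π / T.
n = 2π / 1727.4 s ≈ 0.003637 rad/s.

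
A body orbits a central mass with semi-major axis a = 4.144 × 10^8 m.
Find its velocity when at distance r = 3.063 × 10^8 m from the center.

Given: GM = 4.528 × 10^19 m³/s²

Vis-viva: v = √(GM · (2/r − 1/a)).
2/r − 1/a = 2/3.063e+08 − 1/4.144e+08 = 4.11642e-09 m⁻¹.
v = √(4.528e+19 · 4.11642e-09) m/s ≈ 4.317e+05 m/s = 431.7 km/s.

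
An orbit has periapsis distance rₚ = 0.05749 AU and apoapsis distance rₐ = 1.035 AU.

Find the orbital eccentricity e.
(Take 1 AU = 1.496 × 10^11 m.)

Convert to SI: rₚ = 0.05749 AU = 8.6005e+09 m; rₐ = 1.035 AU = 1.54836e+11 m.
e = (rₐ − rₚ) / (rₐ + rₚ).
e = (1.54836e+11 − 8.6005e+09) / (1.54836e+11 + 8.6005e+09) = 1.46235e+11 / 1.63437e+11 ≈ 0.8948.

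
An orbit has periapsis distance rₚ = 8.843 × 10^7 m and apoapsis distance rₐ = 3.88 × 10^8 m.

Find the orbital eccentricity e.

e = (rₐ − rₚ) / (rₐ + rₚ).
e = (3.88e+08 − 8.843e+07) / (3.88e+08 + 8.843e+07) = 2.9957e+08 / 4.7643e+08 ≈ 0.6288.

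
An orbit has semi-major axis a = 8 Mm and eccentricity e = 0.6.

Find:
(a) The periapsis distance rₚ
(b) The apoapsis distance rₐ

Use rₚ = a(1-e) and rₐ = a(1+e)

Convert to SI: a = 8 Mm = 8e+06 m.
(a) rₚ = a(1 − e) = 8e+06 · (1 − 0.6) = 8e+06 · 0.4 ≈ 3.2e+06 m = 3.2 Mm.
(b) rₐ = a(1 + e) = 8e+06 · (1 + 0.6) = 8e+06 · 1.6 ≈ 1.28e+07 m = 12.8 Mm.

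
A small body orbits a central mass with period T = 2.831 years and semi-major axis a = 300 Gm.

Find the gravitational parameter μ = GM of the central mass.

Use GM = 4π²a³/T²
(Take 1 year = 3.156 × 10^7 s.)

Convert to SI: T = 2.831 years = 8.93464e+07 s; a = 300 Gm = 3e+11 m.
GM = 4π² · a³ / T².
GM = 4π² · (3e+11)³ / (8.93464e+07)² m³/s² ≈ 1.335e+20 m³/s² = 1.335 × 10^20 m³/s².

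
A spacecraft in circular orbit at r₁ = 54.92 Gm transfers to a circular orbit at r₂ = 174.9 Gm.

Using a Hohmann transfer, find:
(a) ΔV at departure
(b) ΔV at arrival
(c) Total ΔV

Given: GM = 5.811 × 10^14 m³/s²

Convert to SI: r₁ = 54.92 Gm = 5.492e+10 m; r₂ = 174.9 Gm = 1.749e+11 m.
Transfer semi-major axis: a_t = (r₁ + r₂)/2 = (5.492e+10 + 1.749e+11)/2 = 1.1491e+11 m.
Circular speeds: v₁ = √(GM/r₁) = 102.863 m/s, v₂ = √(GM/r₂) = 57.6409 m/s.
Transfer speeds (vis-viva v² = GM(2/r − 1/a_t)): v₁ᵗ = 126.904 m/s, v₂ᵗ = 39.849 m/s.
(a) ΔV₁ = |v₁ᵗ − v₁| ≈ 24.04 m/s = 24.04 m/s.
(b) ΔV₂ = |v₂ − v₂ᵗ| ≈ 17.79 m/s = 17.79 m/s.
(c) ΔV_total = ΔV₁ + ΔV₂ ≈ 41.83 m/s = 41.83 m/s.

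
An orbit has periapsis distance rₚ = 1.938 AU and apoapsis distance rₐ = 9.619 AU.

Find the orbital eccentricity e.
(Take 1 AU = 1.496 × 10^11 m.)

Convert to SI: rₚ = 1.938 AU = 2.89925e+11 m; rₐ = 9.619 AU = 1.439e+12 m.
e = (rₐ − rₚ) / (rₐ + rₚ).
e = (1.439e+12 − 2.89925e+11) / (1.439e+12 + 2.89925e+11) = 1.14908e+12 / 1.72893e+12 ≈ 0.6646.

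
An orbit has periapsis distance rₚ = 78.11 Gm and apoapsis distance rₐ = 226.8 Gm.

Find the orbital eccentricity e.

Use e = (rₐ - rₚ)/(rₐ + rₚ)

Convert to SI: rₚ = 78.11 Gm = 7.811e+10 m; rₐ = 226.8 Gm = 2.268e+11 m.
e = (rₐ − rₚ) / (rₐ + rₚ).
e = (2.268e+11 − 7.811e+10) / (2.268e+11 + 7.811e+10) = 1.4869e+11 / 3.0491e+11 ≈ 0.4877.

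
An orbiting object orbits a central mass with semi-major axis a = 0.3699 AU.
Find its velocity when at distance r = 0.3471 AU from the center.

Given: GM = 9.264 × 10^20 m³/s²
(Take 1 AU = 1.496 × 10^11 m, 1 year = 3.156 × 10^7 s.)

Convert to SI: a = 0.3699 AU = 5.5337e+10 m; r = 0.3471 AU = 5.19262e+10 m.
Vis-viva: v = √(GM · (2/r − 1/a)).
2/r − 1/a = 2/5.19262e+10 − 1/5.5337e+10 = 2.04452e-11 m⁻¹.
v = √(9.264e+20 · 2.04452e-11) m/s ≈ 1.376e+05 m/s = 29.03 AU/year.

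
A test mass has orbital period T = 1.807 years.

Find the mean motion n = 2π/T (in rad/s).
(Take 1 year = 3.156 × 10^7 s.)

Convert to SI: T = 1.807 years = 5.70289e+07 s.
n = 2π / T.
n = 2π / 5.70289e+07 s ≈ 1.102e-07 rad/s.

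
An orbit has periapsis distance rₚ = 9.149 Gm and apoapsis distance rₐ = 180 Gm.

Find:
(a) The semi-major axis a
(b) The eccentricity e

Convert to SI: rₚ = 9.149 Gm = 9.149e+09 m; rₐ = 180 Gm = 1.8e+11 m.
(a) a = (rₚ + rₐ) / 2 = (9.149e+09 + 1.8e+11) / 2 ≈ 9.457e+10 m = 94.57 Gm.
(b) e = (rₐ − rₚ) / (rₐ + rₚ) = (1.8e+11 − 9.149e+09) / (1.8e+11 + 9.149e+09) ≈ 0.9033.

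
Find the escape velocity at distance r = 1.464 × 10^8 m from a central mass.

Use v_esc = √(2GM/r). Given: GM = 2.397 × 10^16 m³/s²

Escape velocity comes from setting total energy to zero: ½v² − GM/r = 0 ⇒ v_esc = √(2GM / r).
v_esc = √(2 · 2.397e+16 / 1.464e+08) m/s ≈ 1.81e+04 m/s = 18.1 km/s.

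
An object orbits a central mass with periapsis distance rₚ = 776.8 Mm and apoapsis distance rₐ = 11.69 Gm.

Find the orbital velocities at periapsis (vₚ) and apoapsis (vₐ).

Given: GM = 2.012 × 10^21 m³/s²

Convert to SI: rₚ = 776.8 Mm = 7.768e+08 m; rₐ = 11.69 Gm = 1.169e+10 m.
Use the vis-viva equation v² = GM(2/r − 1/a) with a = (rₚ + rₐ)/2 = (7.768e+08 + 1.169e+10)/2 = 6.2334e+09 m.
vₚ = √(GM · (2/rₚ − 1/a)) = √(2.012e+21 · (2/7.768e+08 − 1/6.2334e+09)) m/s ≈ 2.204e+06 m/s = 2204 km/s.
vₐ = √(GM · (2/rₐ − 1/a)) = √(2.012e+21 · (2/1.169e+10 − 1/6.2334e+09)) m/s ≈ 1.465e+05 m/s = 146.5 km/s.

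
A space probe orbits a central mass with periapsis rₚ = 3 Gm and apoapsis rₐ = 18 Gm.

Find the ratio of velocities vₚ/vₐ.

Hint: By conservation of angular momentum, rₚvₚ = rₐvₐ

Convert to SI: rₚ = 3 Gm = 3e+09 m; rₐ = 18 Gm = 1.8e+10 m.
Conservation of angular momentum gives rₚvₚ = rₐvₐ, so vₚ/vₐ = rₐ/rₚ.
vₚ/vₐ = 1.8e+10 / 3e+09 ≈ 6.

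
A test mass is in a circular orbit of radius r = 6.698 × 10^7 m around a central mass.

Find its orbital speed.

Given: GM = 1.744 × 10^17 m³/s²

For a circular orbit, gravity supplies the centripetal force, so v = √(GM / r).
v = √(1.744e+17 / 6.698e+07) m/s ≈ 5.103e+04 m/s = 51.03 km/s.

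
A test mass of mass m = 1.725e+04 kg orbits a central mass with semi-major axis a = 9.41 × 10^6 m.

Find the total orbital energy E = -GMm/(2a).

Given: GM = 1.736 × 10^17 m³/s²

E = −GMm / (2a).
E = −1.736e+17 · 1.725e+04 / (2 · 9.41e+06) J ≈ -1.591e+14 J = -159.1 TJ.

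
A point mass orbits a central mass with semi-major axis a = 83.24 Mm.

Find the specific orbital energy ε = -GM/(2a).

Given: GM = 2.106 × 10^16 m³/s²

Convert to SI: a = 83.24 Mm = 8.324e+07 m.
ε = −GM / (2a).
ε = −2.106e+16 / (2 · 8.324e+07) J/kg ≈ -1.265e+08 J/kg = -126.5 MJ/kg.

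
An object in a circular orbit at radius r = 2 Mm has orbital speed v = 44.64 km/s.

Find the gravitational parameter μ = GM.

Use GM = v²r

Convert to SI: r = 2 Mm = 2e+06 m; v = 44.64 km/s = 44640 m/s.
For a circular orbit v² = GM/r, so GM = v² · r.
GM = (44640)² · 2e+06 m³/s² ≈ 3.985e+15 m³/s² = 3.985 × 10^15 m³/s².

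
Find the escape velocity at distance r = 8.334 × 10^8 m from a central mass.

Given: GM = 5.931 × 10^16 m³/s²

Escape velocity comes from setting total energy to zero: ½v² − GM/r = 0 ⇒ v_esc = √(2GM / r).
v_esc = √(2 · 5.931e+16 / 8.334e+08) m/s ≈ 1.193e+04 m/s = 11.93 km/s.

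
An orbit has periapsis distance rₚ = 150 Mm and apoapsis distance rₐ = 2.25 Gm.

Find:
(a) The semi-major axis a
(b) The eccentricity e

Convert to SI: rₚ = 150 Mm = 1.5e+08 m; rₐ = 2.25 Gm = 2.25e+09 m.
(a) a = (rₚ + rₐ) / 2 = (1.5e+08 + 2.25e+09) / 2 ≈ 1.2e+09 m = 1.2 Gm.
(b) e = (rₐ − rₚ) / (rₐ + rₚ) = (2.25e+09 − 1.5e+08) / (2.25e+09 + 1.5e+08) ≈ 0.875.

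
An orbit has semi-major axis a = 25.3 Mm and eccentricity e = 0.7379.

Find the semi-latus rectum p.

Convert to SI: a = 25.3 Mm = 2.53e+07 m.
p = a (1 − e²).
p = 2.53e+07 · (1 − (0.7379)²) = 2.53e+07 · 0.455504 ≈ 1.152e+07 m = 11.52 Mm.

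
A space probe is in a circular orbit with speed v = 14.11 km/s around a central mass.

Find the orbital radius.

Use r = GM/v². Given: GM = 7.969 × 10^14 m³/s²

Convert to SI: v = 14.11 km/s = 14110 m/s.
For a circular orbit, v² = GM / r, so r = GM / v².
r = 7.969e+14 / (14110)² m ≈ 4.003e+06 m = 4.003 Mm.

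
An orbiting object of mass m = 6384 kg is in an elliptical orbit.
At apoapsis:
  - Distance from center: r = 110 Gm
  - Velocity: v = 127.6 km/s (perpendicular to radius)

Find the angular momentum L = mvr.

Convert to SI: r = 110 Gm = 1.1e+11 m; v = 127.6 km/s = 127600 m/s.
Since v is perpendicular to r, L = m · v · r.
L = 6384 · 127600 · 1.1e+11 kg·m²/s ≈ 8.961e+19 kg·m²/s.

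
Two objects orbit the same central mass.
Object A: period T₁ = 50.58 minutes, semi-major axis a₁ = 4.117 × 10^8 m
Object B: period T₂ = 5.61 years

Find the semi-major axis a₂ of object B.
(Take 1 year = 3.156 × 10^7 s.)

Convert to SI: T₁ = 50.58 minutes = 3034.8 s; T₂ = 5.61 years = 1.77052e+08 s.
Kepler's third law: (T₁/T₂)² = (a₁/a₂)³ ⇒ a₂ = a₁ · (T₂/T₁)^(2/3).
T₂/T₁ = 1.77052e+08 / 3034.8 = 58340.5.
a₂ = 4.117e+08 · (58340.5)^(2/3) m ≈ 6.193e+11 m = 6.193 × 10^11 m.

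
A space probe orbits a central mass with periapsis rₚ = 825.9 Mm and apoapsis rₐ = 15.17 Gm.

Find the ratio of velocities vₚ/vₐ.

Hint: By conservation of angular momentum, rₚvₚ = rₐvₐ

Convert to SI: rₚ = 825.9 Mm = 8.259e+08 m; rₐ = 15.17 Gm = 1.517e+10 m.
Conservation of angular momentum gives rₚvₚ = rₐvₐ, so vₚ/vₐ = rₐ/rₚ.
vₚ/vₐ = 1.517e+10 / 8.259e+08 ≈ 18.37.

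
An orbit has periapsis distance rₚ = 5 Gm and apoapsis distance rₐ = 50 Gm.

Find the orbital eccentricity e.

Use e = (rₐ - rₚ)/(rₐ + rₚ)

Convert to SI: rₚ = 5 Gm = 5e+09 m; rₐ = 50 Gm = 5e+10 m.
e = (rₐ − rₚ) / (rₐ + rₚ).
e = (5e+10 − 5e+09) / (5e+10 + 5e+09) = 4.5e+10 / 5.5e+10 ≈ 0.8182.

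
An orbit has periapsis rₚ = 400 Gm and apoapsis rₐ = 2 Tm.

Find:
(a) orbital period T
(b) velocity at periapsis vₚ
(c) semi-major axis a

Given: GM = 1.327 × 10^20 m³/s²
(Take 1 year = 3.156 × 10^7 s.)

Convert to SI: rₚ = 400 Gm = 4e+11 m; rₐ = 2 Tm = 2e+12 m.
(a) With a = (rₚ + rₐ)/2 = 1.2e+12 m, T = 2π √(a³/GM) = 2π √((1.2e+12)³/1.327e+20) s ≈ 7.17e+08 s
(b) With a = (rₚ + rₐ)/2 = 1.2e+12 m, vₚ = √(GM (2/rₚ − 1/a)) = √(1.327e+20 · (2/4e+11 − 1/1.2e+12)) m/s ≈ 2.351e+04 m/s
(c) a = (rₚ + rₐ)/2 = (4e+11 + 2e+12)/2 ≈ 1.2e+12 m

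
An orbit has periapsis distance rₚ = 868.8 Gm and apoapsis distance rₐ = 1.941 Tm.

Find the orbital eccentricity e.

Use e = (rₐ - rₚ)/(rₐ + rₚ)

Convert to SI: rₚ = 868.8 Gm = 8.688e+11 m; rₐ = 1.941 Tm = 1.941e+12 m.
e = (rₐ − rₚ) / (rₐ + rₚ).
e = (1.941e+12 − 8.688e+11) / (1.941e+12 + 8.688e+11) = 1.0722e+12 / 2.8098e+12 ≈ 0.3816.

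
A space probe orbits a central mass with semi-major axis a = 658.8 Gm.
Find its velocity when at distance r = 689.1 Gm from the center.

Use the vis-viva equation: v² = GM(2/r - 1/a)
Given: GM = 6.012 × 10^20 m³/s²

Convert to SI: a = 658.8 Gm = 6.588e+11 m; r = 689.1 Gm = 6.891e+11 m.
Vis-viva: v = √(GM · (2/r − 1/a)).
2/r − 1/a = 2/6.891e+11 − 1/6.588e+11 = 1.38443e-12 m⁻¹.
v = √(6.012e+20 · 1.38443e-12) m/s ≈ 2.885e+04 m/s = 28.85 km/s.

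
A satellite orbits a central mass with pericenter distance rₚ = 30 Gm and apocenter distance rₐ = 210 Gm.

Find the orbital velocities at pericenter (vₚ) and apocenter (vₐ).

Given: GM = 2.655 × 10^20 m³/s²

Convert to SI: rₚ = 30 Gm = 3e+10 m; rₐ = 210 Gm = 2.1e+11 m.
Use the vis-viva equation v² = GM(2/r − 1/a) with a = (rₚ + rₐ)/2 = (3e+10 + 2.1e+11)/2 = 1.2e+11 m.
vₚ = √(GM · (2/rₚ − 1/a)) = √(2.655e+20 · (2/3e+10 − 1/1.2e+11)) m/s ≈ 1.244e+05 m/s = 124.4 km/s.
vₐ = √(GM · (2/rₐ − 1/a)) = √(2.655e+20 · (2/2.1e+11 − 1/1.2e+11)) m/s ≈ 1.778e+04 m/s = 17.78 km/s.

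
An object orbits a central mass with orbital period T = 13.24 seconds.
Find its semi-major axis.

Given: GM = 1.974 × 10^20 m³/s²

Invert Kepler's third law: a = (GM · T² / (4π²))^(1/3).
Substituting T = 13.24 s and GM = 1.974e+20 m³/s²:
a = (1.974e+20 · (13.24)² / (4π²))^(1/3) m
a ≈ 9.57e+06 m = 9.57 Mm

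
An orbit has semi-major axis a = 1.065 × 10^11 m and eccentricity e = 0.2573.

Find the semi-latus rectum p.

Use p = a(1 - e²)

p = a (1 − e²).
p = 1.065e+11 · (1 − (0.2573)²) = 1.065e+11 · 0.933797 ≈ 9.945e+10 m = 9.945 × 10^10 m.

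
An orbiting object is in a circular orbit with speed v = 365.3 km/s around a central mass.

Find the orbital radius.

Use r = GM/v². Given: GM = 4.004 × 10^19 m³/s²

Convert to SI: v = 365.3 km/s = 365300 m/s.
For a circular orbit, v² = GM / r, so r = GM / v².
r = 4.004e+19 / (365300)² m ≈ 3.001e+08 m = 300.1 Mm.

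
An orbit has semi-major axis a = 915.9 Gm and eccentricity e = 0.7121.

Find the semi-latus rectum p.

Convert to SI: a = 915.9 Gm = 9.159e+11 m.
p = a (1 − e²).
p = 9.159e+11 · (1 − (0.7121)²) = 9.159e+11 · 0.492914 ≈ 4.515e+11 m = 451.5 Gm.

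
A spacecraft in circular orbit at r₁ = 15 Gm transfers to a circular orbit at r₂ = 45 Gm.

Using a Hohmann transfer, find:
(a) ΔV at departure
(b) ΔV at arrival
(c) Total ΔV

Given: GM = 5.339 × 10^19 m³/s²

Convert to SI: r₁ = 15 Gm = 1.5e+10 m; r₂ = 45 Gm = 4.5e+10 m.
Transfer semi-major axis: a_t = (r₁ + r₂)/2 = (1.5e+10 + 4.5e+10)/2 = 3e+10 m.
Circular speeds: v₁ = √(GM/r₁) = 59660.1 m/s, v₂ = √(GM/r₂) = 34444.8 m/s.
Transfer speeds (vis-viva v² = GM(2/r − 1/a_t)): v₁ᵗ = 73068.5 m/s, v₂ᵗ = 24356.2 m/s.
(a) ΔV₁ = |v₁ᵗ − v₁| ≈ 1.341e+04 m/s = 13.41 km/s.
(b) ΔV₂ = |v₂ − v₂ᵗ| ≈ 1.009e+04 m/s = 10.09 km/s.
(c) ΔV_total = ΔV₁ + ΔV₂ ≈ 2.35e+04 m/s = 23.5 km/s.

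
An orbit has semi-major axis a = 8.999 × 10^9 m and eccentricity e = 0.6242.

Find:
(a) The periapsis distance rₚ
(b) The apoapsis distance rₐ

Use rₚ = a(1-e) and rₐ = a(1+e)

(a) rₚ = a(1 − e) = 8.999e+09 · (1 − 0.6242) = 8.999e+09 · 0.3758 ≈ 3.382e+09 m = 3.382 × 10^9 m.
(b) rₐ = a(1 + e) = 8.999e+09 · (1 + 0.6242) = 8.999e+09 · 1.6242 ≈ 1.462e+10 m = 1.462 × 10^10 m.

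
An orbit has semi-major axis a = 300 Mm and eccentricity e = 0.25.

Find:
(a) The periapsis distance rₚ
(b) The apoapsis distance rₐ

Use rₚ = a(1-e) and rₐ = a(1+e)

Convert to SI: a = 300 Mm = 3e+08 m.
(a) rₚ = a(1 − e) = 3e+08 · (1 − 0.25) = 3e+08 · 0.75 ≈ 2.25e+08 m = 225 Mm.
(b) rₐ = a(1 + e) = 3e+08 · (1 + 0.25) = 3e+08 · 1.25 ≈ 3.75e+08 m = 375 Mm.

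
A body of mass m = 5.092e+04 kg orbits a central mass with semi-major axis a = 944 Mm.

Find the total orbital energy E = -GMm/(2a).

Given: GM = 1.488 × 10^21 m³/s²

Convert to SI: a = 944 Mm = 9.44e+08 m.
E = −GMm / (2a).
E = −1.488e+21 · 5.092e+04 / (2 · 9.44e+08) J ≈ -4.013e+16 J = -40.13 PJ.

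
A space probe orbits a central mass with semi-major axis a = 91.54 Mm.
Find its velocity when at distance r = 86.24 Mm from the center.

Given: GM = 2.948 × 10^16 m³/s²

Convert to SI: a = 91.54 Mm = 9.154e+07 m; r = 86.24 Mm = 8.624e+07 m.
Vis-viva: v = √(GM · (2/r − 1/a)).
2/r − 1/a = 2/8.624e+07 − 1/9.154e+07 = 1.22669e-08 m⁻¹.
v = √(2.948e+16 · 1.22669e-08) m/s ≈ 1.902e+04 m/s = 19.02 km/s.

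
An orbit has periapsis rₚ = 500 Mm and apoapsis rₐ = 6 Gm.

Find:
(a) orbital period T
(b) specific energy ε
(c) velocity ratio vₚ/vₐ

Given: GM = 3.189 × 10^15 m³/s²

Convert to SI: rₚ = 500 Mm = 5e+08 m; rₐ = 6 Gm = 6e+09 m.
(a) With a = (rₚ + rₐ)/2 = 3.25e+09 m, T = 2π √(a³/GM) = 2π √((3.25e+09)³/3.189e+15) s ≈ 2.061e+07 s
(b) With a = (rₚ + rₐ)/2 = 3.25e+09 m, ε = −GM/(2a) = −3.189e+15/(2 · 3.25e+09) J/kg ≈ -4.906e+05 J/kg
(c) Conservation of angular momentum (rₚvₚ = rₐvₐ) gives vₚ/vₐ = rₐ/rₚ = 6e+09/5e+08 ≈ 12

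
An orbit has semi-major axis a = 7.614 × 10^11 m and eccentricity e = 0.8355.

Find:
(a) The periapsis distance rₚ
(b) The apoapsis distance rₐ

(a) rₚ = a(1 − e) = 7.614e+11 · (1 − 0.8355) = 7.614e+11 · 0.1645 ≈ 1.253e+11 m = 1.253 × 10^11 m.
(b) rₐ = a(1 + e) = 7.614e+11 · (1 + 0.8355) = 7.614e+11 · 1.8355 ≈ 1.398e+12 m = 1.398 × 10^12 m.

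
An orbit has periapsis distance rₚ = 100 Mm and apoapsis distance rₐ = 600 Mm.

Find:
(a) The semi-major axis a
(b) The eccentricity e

Convert to SI: rₚ = 100 Mm = 1e+08 m; rₐ = 600 Mm = 6e+08 m.
(a) a = (rₚ + rₐ) / 2 = (1e+08 + 6e+08) / 2 ≈ 3.5e+08 m = 350 Mm.
(b) e = (rₐ − rₚ) / (rₐ + rₚ) = (6e+08 − 1e+08) / (6e+08 + 1e+08) ≈ 0.7143.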